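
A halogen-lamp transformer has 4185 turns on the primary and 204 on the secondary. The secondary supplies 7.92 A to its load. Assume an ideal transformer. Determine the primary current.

For an ideal transformer I_p/I_s = N_s/N_p, so I_p = 7.92 × 204/4185 = 0.386 A.

I_p ≈ 0.386 A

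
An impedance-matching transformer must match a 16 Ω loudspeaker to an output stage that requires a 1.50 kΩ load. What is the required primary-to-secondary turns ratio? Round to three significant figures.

Z_p/Z_s = (N_p/N_s)², so N_p/N_s = √(1500/16) = √93.8 = 9.68.

N_p/N_s ≈ 9.68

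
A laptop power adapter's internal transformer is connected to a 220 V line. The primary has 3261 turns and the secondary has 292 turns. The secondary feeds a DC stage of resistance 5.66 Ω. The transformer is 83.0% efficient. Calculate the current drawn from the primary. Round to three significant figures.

I_p ≈ 0.375 A

V_s = 220 × 292/3261 = 19.699 V.
I_s = V_s/R = 19.699/5.66 = 3.4805 A.
P_out = V_s I_s = 19.699 × 3.4805 = 68.564 W.
P_in = P_out/η = 68.564/0.830 = 82.607 W.
I_p = P_in/V_p = 82.607/220 = 0.375 A.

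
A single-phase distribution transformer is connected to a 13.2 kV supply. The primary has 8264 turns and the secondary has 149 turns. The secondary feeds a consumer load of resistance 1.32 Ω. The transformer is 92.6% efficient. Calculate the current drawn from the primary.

V_s = 13200 × 149/8264 = 238.00 V.
I_s = V_s/R = 238.00/1.32 = 180.30 A.
P_out = V_s I_s = 238.00 × 180.30 = 42911 W.
P_in = P_out/η = 42911/0.926 = 46340 W.
I_p = P_in/V_p = 46340/13200 = 3.51 A.

I_p ≈ 3.51 A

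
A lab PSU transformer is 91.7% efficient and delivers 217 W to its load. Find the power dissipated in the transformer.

P_loss ≈ 19.6 W

P_in = P_out/η = 217/0.917 = 236.641 W.
P_loss = P_in − P_out = 236.641 − 217 = 19.6 W.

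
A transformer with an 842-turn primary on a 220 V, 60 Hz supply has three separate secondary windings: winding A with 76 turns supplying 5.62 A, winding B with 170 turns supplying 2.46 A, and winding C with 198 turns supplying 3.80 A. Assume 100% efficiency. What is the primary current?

V_A = 220 × 76/842 = 19.857 V; V_B = 220 × 170/842 = 44.418 V; V_C = 220 × 198/842 = 51.734 V.
P_out = V_A I_A + V_B I_B + V_C I_C = 19.857×5.62 + 44.418×2.46 + 51.734×3.80 = 111.60 + 109.27 + 196.59 = 417.46 W.
Ideal ⇒ P_in = P_out, so I_p = P_out/V_p = 417.46/220 = 1.90 A.

I_p ≈ 1.90 A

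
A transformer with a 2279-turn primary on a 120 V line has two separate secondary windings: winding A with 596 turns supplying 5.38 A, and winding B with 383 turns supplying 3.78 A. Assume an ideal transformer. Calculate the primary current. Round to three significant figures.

V_A = 120 × 596/2279 = 31.382 V; V_B = 120 × 383/2279 = 20.167 V.
P_out = V_A I_A + V_B I_B = 31.382×5.38 + 20.167×3.78 = 168.84 + 76.230 = 245.07 W.
Ideal ⇒ P_in = P_out, so I_p = P_out/V_p = 245.07/120 = 2.04 A.

I_p ≈ 2.04 A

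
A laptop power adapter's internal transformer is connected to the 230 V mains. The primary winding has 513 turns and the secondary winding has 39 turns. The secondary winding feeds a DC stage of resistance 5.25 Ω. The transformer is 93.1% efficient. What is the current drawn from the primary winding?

V_s = 230 × 39/513 = 17.485 V.
I_s = V_s/R = 17.485/5.25 = 3.3305 A.
P_out = V_s I_s = 17.485 × 3.3305 = 58.236 W.
P_in = P_out/η = 58.236/0.931 = 62.552 W.
I_p = P_in/V_p = 62.552/230 = 0.272 A.

I_p ≈ 0.272 A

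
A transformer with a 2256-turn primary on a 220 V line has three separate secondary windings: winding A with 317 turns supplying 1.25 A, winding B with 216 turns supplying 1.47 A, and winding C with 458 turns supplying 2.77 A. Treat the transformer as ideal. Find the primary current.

I_p ≈ 0.879 A

V_A = 220 × 317/2256 = 30.913 V; V_B = 220 × 216/2256 = 21.064 V; V_C = 220 × 458/2256 = 44.663 V.
P_out = V_A I_A + V_B I_B + V_C I_C = 30.913×1.25 + 21.064×1.47 + 44.663×2.77 = 38.641 + 30.964 + 123.72 = 193.32 W.
Ideal ⇒ P_in = P_out, so I_p = P_out/V_p = 193.32/220 = 0.879 A.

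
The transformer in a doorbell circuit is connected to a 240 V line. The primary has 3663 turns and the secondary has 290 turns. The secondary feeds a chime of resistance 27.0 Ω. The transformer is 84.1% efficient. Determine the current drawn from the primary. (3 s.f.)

I_p ≈ 0.0662 A

V_s = 240 × 290/3663 = 19.001 V.
I_s = V_s/R = 19.001/27.0 = 0.70373 A.
P_out = V_s I_s = 19.001 × 0.70373 = 13.372 W.
P_in = P_out/η = 13.372/0.841 = 15.900 W.
I_p = P_in/V_p = 15.900/240 = 0.0662 A.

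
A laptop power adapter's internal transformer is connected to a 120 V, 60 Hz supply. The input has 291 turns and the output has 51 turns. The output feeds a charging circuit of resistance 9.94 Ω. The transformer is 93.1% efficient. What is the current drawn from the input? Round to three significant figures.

V_out = 120 × 51/291 = 21.031 V.
I_out = V_out/R = 21.031/9.94 = 2.1158 A.
P_out = V_out I_out = 21.031 × 2.1158 = 44.497 W.
P_in = P_out/η = 44.497/0.931 = 47.795 W.
I_in = P_in/V_in = 47.795/120 = 0.398 A.

I_in ≈ 0.398 A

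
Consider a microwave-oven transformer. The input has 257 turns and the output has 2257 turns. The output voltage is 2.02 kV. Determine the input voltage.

V_in ≈ 230 V

V_in/V_out = N_in/N_out, so V_in = 2020 × 257/2257 = 230 V.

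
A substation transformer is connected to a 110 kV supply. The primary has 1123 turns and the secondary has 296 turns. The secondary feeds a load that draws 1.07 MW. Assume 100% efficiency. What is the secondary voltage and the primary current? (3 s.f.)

V_s = V_p × N_s/N_p = 110000 × 296/1123 = 28994 V.
I_s = P/V_s = 1.07×10^6/28994 = 36.904 A.
I_p = I_s × N_s/N_p = 36.904 × 296/1123 = 9.73 A.

V_s ≈ 29000 V, I_p ≈ 9.73 A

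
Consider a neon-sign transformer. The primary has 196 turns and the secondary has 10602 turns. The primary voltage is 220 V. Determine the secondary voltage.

V_s ≈ 11900 V

V_s/V_p = N_s/N_p, so V_s = 220 × 10602/196 = 11900 V.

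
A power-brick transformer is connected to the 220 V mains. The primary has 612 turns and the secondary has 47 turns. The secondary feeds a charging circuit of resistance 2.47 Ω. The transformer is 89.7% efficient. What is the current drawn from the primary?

I_p ≈ 0.586 A

V_s = 220 × 47/612 = 16.895 V.
I_s = V_s/R = 16.895/2.47 = 6.8403 A.
P_out = V_s I_s = 16.895 × 6.8403 = 115.57 W.
P_in = P_out/η = 115.57/0.897 = 128.84 W.
I_p = P_in/V_p = 128.84/220 = 0.586 A.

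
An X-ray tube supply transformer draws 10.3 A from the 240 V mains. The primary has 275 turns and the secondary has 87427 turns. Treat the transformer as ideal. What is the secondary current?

I_s ≈ 0.0324 A

I_s/I_p = N_p/N_s, so I_s = 10.3 × 275/87427 = 0.0324 A.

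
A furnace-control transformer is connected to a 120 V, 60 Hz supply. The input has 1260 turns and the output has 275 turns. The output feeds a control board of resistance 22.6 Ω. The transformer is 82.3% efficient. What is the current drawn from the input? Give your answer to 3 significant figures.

V_out = 120 × 275/1260 = 26.190 V.
I_out = V_out/R = 26.190/22.6 = 1.1589 A.
P_out = V_out I_out = 26.190 × 1.1589 = 30.351 W.
P_in = P_out/η = 30.351/0.823 = 36.879 W.
I_in = P_in/V_in = 36.879/120 = 0.307 A.

I_in ≈ 0.307 A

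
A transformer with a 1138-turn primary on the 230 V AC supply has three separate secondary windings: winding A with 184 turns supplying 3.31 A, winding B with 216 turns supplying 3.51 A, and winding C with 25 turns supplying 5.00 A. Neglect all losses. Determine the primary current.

I_p ≈ 1.31 A

V_A = 230 × 184/1138 = 37.188 V; V_B = 230 × 216/1138 = 43.656 V; V_C = 230 × 25/1138 = 5.0527 V.
P_out = V_A I_A + V_B I_B + V_C I_C = 37.188×3.31 + 43.656×3.51 + 5.0527×5.00 = 123.09 + 153.23 + 25.264 = 301.59 W.
Ideal ⇒ P_in = P_out, so I_p = P_out/V_p = 301.59/230 = 1.31 A.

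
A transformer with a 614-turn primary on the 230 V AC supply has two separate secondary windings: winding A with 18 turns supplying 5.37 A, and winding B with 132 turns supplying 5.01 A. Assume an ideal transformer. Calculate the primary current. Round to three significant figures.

I_p ≈ 1.23 A

V_A = 230 × 18/614 = 6.7427 V; V_B = 230 × 132/614 = 49.446 V.
P_out = V_A I_A + V_B I_B = 6.7427×5.37 + 49.446×5.01 = 36.208 + 247.73 = 283.93 W.
Ideal ⇒ P_in = P_out, so I_p = P_out/V_p = 283.93/230 = 1.23 A.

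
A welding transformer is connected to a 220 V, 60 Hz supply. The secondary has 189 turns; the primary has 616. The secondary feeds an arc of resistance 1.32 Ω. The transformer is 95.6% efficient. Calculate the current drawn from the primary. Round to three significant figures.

I_p ≈ 16.4 A

V_s = 220 × 189/616 = 67.500 V.
I_s = V_s/R = 67.500/1.32 = 51.136 A.
P_out = V_s I_s = 67.500 × 51.136 = 3451.7 W.
P_in = P_out/η = 3451.7/0.956 = 3610.6 W.
I_p = P_in/V_p = 3610.6/220 = 16.4 A.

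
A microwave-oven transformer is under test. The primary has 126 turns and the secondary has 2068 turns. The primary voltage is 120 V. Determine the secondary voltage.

V_s ≈ 1970 V

V_s/V_p = N_s/N_p, so V_s = 120 × 2068/126 = 1970 V.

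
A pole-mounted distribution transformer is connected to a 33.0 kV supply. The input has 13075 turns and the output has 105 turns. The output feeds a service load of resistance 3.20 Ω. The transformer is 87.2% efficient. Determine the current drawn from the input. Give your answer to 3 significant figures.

I_in ≈ 0.763 A

V_out = 33000 × 105/13075 = 265.01 V.
I_out = V_out/R = 265.01/3.20 = 82.815 A.
P_out = V_out I_out = 265.01 × 82.815 = 21947 W.
P_in = P_out/η = 21947/0.872 = 25168 W.
I_in = P_in/V_in = 25168/33000 = 0.763 A.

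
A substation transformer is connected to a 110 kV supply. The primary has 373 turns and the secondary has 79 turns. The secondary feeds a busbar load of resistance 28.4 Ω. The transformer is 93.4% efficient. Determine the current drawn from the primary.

V_s = 110000 × 79/373 = 23298 V.
I_s = V_s/R = 23298/28.4 = 820.34 A.
P_out = V_s I_s = 23298 × 820.34 = 1.9112×10^7 W.
P_in = P_out/η = 1.9112×10^7/0.934 = 2.0462×10^7 W.
I_p = P_in/V_p = 2.0462×10^7/110000 = 186 A.

I_p ≈ 186 A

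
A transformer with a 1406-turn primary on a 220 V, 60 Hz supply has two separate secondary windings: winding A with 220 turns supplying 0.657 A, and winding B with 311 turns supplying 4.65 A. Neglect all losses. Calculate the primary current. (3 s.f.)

I_p ≈ 1.13 A

V_A = 220 × 220/1406 = 34.424 V; V_B = 220 × 311/1406 = 48.663 V.
P_out = V_A I_A + V_B I_B = 34.424×0.657 + 48.663×4.65 = 22.617 + 226.28 = 248.90 W.
Ideal ⇒ P_in = P_out, so I_p = P_out/V_p = 248.90/220 = 1.13 A.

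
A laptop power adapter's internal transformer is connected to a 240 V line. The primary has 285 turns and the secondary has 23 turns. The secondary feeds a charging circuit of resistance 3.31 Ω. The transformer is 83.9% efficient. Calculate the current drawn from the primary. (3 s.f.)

V_s = 240 × 23/285 = 19.368 V.
I_s = V_s/R = 19.368/3.31 = 5.8515 A.
P_out = V_s I_s = 19.368 × 5.8515 = 113.33 W.
P_in = P_out/η = 113.33/0.839 = 135.08 W.
I_p = P_in/V_p = 135.08/240 = 0.563 A.

I_p ≈ 0.563 A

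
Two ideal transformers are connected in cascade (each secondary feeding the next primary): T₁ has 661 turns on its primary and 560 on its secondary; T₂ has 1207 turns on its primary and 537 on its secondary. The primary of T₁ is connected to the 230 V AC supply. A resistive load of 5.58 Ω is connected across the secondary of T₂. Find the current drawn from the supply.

Secondary of T₁: V = 230.00 × 560/661 = 194.86 V.
Secondary of T₂: V = 194.86 × 537/1207 = 86.692 V.
I_load = 86.692/5.58 = 15.536 A, so P_out = 86.692 × 15.536 = 1346.9 W.
All ideal ⇒ P_in = P_out, so I_supply = 1346.9/230 = 5.86 A.

I_supply ≈ 5.86 A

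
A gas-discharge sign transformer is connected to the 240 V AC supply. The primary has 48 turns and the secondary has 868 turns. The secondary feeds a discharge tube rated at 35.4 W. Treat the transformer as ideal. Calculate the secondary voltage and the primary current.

V_s = V_p × N_s/N_p = 240 × 868/48 = 4340.0 V.
I_s = P/V_s = 35.4/4340.0 = 0.0081567 A.
I_p = I_s × N_s/N_p = 0.0081567 × 868/48 = 0.147 A.

V_s ≈ 4340 V, I_p ≈ 0.147 A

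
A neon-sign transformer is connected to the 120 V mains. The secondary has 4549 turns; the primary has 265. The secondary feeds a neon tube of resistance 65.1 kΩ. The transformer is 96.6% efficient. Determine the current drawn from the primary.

V_s = 120 × 4549/265 = 2059.9 V.
I_s = V_s/R = 2059.9/65100 = 0.031642 A.
P_out = V_s I_s = 2059.9 × 0.031642 = 65.181 W.
P_in = P_out/η = 65.181/0.966 = 67.475 W.
I_p = P_in/V_p = 67.475/120 = 0.562 A.

I_p ≈ 0.562 A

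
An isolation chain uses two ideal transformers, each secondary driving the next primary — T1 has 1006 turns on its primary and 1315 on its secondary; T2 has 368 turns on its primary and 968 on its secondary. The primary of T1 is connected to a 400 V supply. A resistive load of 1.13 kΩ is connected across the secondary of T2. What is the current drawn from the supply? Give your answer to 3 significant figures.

I_supply ≈ 4.18 A

After T1: V = 400.00 × 1315/1006 = 522.86 V.
After T2: V = 522.86 × 968/368 = 1375.4 V.
I_load = 1375.4/1130 = 1.2171 A, so P_out = 1375.4 × 1.2171 = 1674.0 W.
All ideal ⇒ P_in = P_out, so I_supply = 1674.0/400 = 4.18 A.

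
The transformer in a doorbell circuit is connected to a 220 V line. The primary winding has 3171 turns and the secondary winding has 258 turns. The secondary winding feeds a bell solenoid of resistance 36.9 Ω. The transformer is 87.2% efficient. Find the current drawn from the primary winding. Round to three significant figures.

V_s = 220 × 258/3171 = 17.900 V.
I_s = V_s/R = 17.900/36.9 = 0.48509 A.
P_out = V_s I_s = 17.900 × 0.48509 = 8.6829 W.
P_in = P_out/η = 8.6829/0.872 = 9.9575 W.
I_p = P_in/V_p = 9.9575/220 = 0.0453 A.

I_p ≈ 0.0453 A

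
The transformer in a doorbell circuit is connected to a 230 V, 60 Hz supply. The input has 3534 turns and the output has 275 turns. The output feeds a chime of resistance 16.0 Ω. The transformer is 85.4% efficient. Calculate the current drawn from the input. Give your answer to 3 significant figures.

V_out = 230 × 275/3534 = 17.898 V.
I_out = V_out/R = 17.898/16.0 = 1.1186 A.
P_out = V_out I_out = 17.898 × 1.1186 = 20.020 W.
P_in = P_out/η = 20.020/0.854 = 23.443 W.
I_in = P_in/V_in = 23.443/230 = 0.102 A.

I_in ≈ 0.102 A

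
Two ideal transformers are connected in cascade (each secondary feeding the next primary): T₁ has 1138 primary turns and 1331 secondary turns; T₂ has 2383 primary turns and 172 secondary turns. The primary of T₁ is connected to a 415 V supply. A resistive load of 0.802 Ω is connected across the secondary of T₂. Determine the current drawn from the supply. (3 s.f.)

Secondary of T₁: V = 415.00 × 1331/1138 = 485.38 V.
Secondary of T₂: V = 485.38 × 172/2383 = 35.034 V.
I_load = 35.034/0.802 = 43.683 A, so P_out = 35.034 × 43.683 = 1530.4 W.
All ideal ⇒ P_in = P_out, so I_supply = 1530.4/415 = 3.69 A.

I_supply ≈ 3.69 A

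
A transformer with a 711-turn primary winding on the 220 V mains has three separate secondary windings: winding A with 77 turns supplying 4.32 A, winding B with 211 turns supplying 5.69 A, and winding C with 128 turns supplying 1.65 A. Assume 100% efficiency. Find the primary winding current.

I_p ≈ 2.45 A

V_A = 220 × 77/711 = 23.826 V; V_B = 220 × 211/711 = 65.288 V; V_C = 220 × 128/711 = 39.606 V.
P_out = V_A I_A + V_B I_B + V_C I_C = 23.826×4.32 + 65.288×5.69 + 39.606×1.65 = 102.93 + 371.49 + 65.350 = 539.77 W.
Ideal ⇒ P_in = P_out, so I_p = P_out/V_p = 539.77/220 = 2.45 A.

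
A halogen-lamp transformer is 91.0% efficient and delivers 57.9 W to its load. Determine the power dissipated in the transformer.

P_loss ≈ 5.73 W

P_in = P_out/η = 57.9/0.910 = 63.6264 W.
P_loss = P_in − P_out = 63.6264 − 57.9 = 5.73 W.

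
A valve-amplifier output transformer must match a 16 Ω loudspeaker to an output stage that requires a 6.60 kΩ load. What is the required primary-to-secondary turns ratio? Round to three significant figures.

N_p/N_s ≈ 20.3

Z_p/Z_s = (N_p/N_s)², so N_p/N_s = √(6600/16) = √412 = 20.3.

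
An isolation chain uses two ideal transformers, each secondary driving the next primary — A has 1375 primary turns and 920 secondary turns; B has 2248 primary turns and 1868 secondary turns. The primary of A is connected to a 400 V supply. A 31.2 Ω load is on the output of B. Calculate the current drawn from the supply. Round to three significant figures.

Secondary of A: V = 400.00 × 920/1375 = 267.64 V.
Secondary of B: V = 267.64 × 1868/2248 = 222.40 V.
I_load = 222.40/31.2 = 7.1281 A, so P_out = 222.40 × 7.1281 = 1585.2 W.
All ideal ⇒ P_in = P_out, so I_supply = 1585.2/400 = 3.96 A.

I_supply ≈ 3.96 A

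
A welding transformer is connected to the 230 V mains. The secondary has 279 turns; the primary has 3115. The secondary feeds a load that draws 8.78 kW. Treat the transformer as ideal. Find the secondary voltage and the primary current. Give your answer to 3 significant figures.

V_s = V_p × N_s/N_p = 230 × 279/3115 = 20.600 V.
I_s = P/V_s = 8780/20.600 = 426.21 A.
I_p = I_s × N_s/N_p = 426.21 × 279/3115 = 38.2 A.

V_s ≈ 20.6 V, I_p ≈ 38.2 A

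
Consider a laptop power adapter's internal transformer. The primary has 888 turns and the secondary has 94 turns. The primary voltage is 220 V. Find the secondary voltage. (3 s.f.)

V_s ≈ 23.3 V

V_s/V_p = N_s/N_p, so V_s = 220 × 94/888 = 23.3 V.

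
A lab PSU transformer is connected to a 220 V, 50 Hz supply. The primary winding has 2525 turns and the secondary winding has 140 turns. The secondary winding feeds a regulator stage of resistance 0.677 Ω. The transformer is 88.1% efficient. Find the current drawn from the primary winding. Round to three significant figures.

I_p ≈ 1.13 A

V_s = 220 × 140/2525 = 12.198 V.
I_s = V_s/R = 12.198/0.677 = 18.018 A.
P_out = V_s I_s = 12.198 × 18.018 = 219.78 W.
P_in = P_out/η = 219.78/0.881 = 249.47 W.
I_p = P_in/V_p = 249.47/220 = 1.13 A.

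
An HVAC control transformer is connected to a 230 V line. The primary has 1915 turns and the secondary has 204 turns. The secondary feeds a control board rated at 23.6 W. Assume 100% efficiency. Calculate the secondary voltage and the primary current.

V_s = V_p × N_s/N_p = 230 × 204/1915 = 24.501 V.
I_s = P/V_s = 23.6/24.501 = 0.96321 A.
I_p = I_s × N_s/N_p = 0.96321 × 204/1915 = 0.103 A.

V_s ≈ 24.5 V, I_p ≈ 0.103 A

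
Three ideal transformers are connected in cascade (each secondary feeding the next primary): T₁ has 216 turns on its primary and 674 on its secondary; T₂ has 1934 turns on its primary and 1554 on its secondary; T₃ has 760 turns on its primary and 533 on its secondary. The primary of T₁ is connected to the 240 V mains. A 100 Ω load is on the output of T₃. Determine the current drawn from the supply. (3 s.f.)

I_supply ≈ 7.42 A

Secondary of T₁: V = 240.00 × 674/216 = 748.89 V.
Secondary of T₂: V = 748.89 × 1554/1934 = 601.74 V.
Secondary of T₃: V = 601.74 × 533/760 = 422.01 V.
I_load = 422.01/100 = 4.2201 A, so P_out = 422.01 × 4.2201 = 1780.9 W.
All ideal ⇒ P_in = P_out, so I_supply = 1780.9/240 = 7.42 A.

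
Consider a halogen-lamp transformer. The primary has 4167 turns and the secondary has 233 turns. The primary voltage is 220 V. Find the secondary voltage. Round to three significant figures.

V_s/V_p = N_s/N_p, so V_s = 220 × 233/4167 = 12.3 V.

V_s ≈ 12.3 V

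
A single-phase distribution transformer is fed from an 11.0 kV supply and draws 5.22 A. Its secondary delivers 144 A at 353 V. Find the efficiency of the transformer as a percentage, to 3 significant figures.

P_in = 11000 × 5.22 = 57420.0 W.
P_out = 353 × 144 = 50832.0 W.
η = P_out/P_in = 50832.0/57420.0 = 0.885.

η ≈ 88.5%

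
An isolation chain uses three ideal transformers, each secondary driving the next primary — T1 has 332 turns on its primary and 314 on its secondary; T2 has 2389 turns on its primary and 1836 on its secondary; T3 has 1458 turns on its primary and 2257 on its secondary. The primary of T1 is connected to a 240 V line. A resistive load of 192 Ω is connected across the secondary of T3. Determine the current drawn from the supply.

I_supply ≈ 1.58 A

After T1: V = 240.00 × 314/332 = 226.99 V.
After T2: V = 226.99 × 1836/2389 = 174.45 V.
After T3: V = 174.45 × 2257/1458 = 270.04 V.
I_load = 270.04/192 = 1.4065 A, so P_out = 270.04 × 1.4065 = 379.81 W.
All ideal ⇒ P_in = P_out, so I_supply = 379.81/240 = 1.58 A.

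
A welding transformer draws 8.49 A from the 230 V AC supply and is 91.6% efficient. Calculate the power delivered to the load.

P_in = V_p I_p = 230 × 8.49 = 1952.7 W.
P_out = η P_in = 0.916 × 1952.7 = 1790 W.

P_out ≈ 1790 W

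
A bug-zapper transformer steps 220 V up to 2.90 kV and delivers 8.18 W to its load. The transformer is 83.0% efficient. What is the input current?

I_in ≈ 0.0448 A

P_in = P_out/η = 8.18/0.830 = 9.8554 W.
I_in = P_in/V_in = 9.8554/220 = 0.0448 A.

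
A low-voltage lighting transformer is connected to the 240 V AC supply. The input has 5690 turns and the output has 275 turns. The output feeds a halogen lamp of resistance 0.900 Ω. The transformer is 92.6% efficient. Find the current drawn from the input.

I_in ≈ 0.673 A

V_out = 240 × 275/5690 = 11.599 V.
I_out = V_out/R = 11.599/0.900 = 12.888 A.
P_out = V_out I_out = 11.599 × 12.888 = 149.49 W.
P_in = P_out/η = 149.49/0.926 = 161.44 W.
I_in = P_in/V_in = 161.44/240 = 0.673 A.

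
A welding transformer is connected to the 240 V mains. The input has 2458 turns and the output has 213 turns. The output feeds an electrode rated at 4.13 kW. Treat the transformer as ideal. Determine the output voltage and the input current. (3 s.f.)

V_out = V_in × N_out/N_in = 240 × 213/2458 = 20.797 V.
I_out = P/V_out = 4130/20.797 = 198.58 A.
I_in = I_out × N_out/N_in = 198.58 × 213/2458 = 17.2 A.

V_out ≈ 20.8 V, I_in ≈ 17.2 A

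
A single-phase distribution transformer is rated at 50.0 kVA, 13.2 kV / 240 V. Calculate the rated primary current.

I_p ≈ 3.79 A

I_p = S/V_p = 50000/13200 = 3.79 A.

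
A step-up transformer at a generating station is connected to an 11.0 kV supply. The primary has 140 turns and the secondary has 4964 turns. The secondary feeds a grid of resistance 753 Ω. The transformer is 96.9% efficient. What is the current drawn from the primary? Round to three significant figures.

V_s = 11000 × 4964/140 = 390030 V.
I_s = V_s/R = 390030/753 = 517.97 A.
P_out = V_s I_s = 390030 × 517.97 = 2.0202×10^8 W.
P_in = P_out/η = 2.0202×10^8/0.969 = 2.0848×10^8 W.
I_p = P_in/V_p = 2.0848×10^8/11000 = 19000 A.

I_p ≈ 19000 A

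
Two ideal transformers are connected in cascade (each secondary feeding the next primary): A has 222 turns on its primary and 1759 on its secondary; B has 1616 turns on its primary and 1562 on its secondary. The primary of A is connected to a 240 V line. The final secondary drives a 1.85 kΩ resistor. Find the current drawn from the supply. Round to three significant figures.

I_supply ≈ 7.61 A

Secondary of A: V = 240.00 × 1759/222 = 1901.6 V.
Secondary of B: V = 1901.6 × 1562/1616 = 1838.1 V.
I_load = 1838.1/1850 = 0.99356 A, so P_out = 1838.1 × 0.99356 = 1826.2 W.
All ideal ⇒ P_in = P_out, so I_supply = 1826.2/240 = 7.61 A.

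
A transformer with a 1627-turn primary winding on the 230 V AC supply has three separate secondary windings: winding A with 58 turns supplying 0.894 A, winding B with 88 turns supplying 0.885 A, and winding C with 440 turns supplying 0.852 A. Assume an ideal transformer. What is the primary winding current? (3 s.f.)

V_A = 230 × 58/1627 = 8.1991 V; V_B = 230 × 88/1627 = 12.440 V; V_C = 230 × 440/1627 = 62.200 V.
P_out = V_A I_A + V_B I_B + V_C I_C = 8.1991×0.894 + 12.440×0.885 + 62.200×0.852 = 7.3300 + 11.009 + 52.995 = 71.334 W.
Ideal ⇒ P_in = P_out, so I_p = P_out/V_p = 71.334/230 = 0.310 A.

I_p ≈ 0.310 A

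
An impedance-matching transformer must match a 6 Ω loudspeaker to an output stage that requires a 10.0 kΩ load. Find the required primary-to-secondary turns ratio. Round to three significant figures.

Z_p/Z_s = (N_p/N_s)², so N_p/N_s = √(10000/6) = √1670 = 40.8.

N_p/N_s ≈ 40.8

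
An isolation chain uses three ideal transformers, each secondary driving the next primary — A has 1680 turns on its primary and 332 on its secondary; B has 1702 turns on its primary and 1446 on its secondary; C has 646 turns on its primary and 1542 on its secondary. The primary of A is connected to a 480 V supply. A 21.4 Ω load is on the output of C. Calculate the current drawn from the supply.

After A: V = 480.00 × 332/1680 = 94.857 V.
After B: V = 94.857 × 1446/1702 = 80.590 V.
After C: V = 80.590 × 1542/646 = 192.37 V.
I_load = 192.37/21.4 = 8.9891 A, so P_out = 192.37 × 8.9891 = 1729.2 W.
All ideal ⇒ P_in = P_out, so I_supply = 1729.2/480 = 3.60 A.

I_supply ≈ 3.60 A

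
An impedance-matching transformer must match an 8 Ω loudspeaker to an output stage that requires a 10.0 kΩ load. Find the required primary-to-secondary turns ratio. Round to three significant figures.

Z_p/Z_s = (N_p/N_s)², so N_p/N_s = √(10000/8) = √1250 = 35.4.

N_p/N_s ≈ 35.4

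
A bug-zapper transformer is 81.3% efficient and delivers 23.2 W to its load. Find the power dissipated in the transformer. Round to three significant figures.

P_loss ≈ 5.34 W

P_in = P_out/η = 23.2/0.813 = 28.5363 W.
P_loss = P_in − P_out = 28.5363 − 23.2 = 5.34 W.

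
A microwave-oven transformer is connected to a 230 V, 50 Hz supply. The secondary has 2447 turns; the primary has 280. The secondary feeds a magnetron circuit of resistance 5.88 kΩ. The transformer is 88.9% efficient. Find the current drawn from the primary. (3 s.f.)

V_s = 230 × 2447/280 = 2010.0 V.
I_s = V_s/R = 2010.0/5880 = 0.34184 A.
P_out = V_s I_s = 2010.0 × 0.34184 = 687.12 W.
P_in = P_out/η = 687.12/0.889 = 772.91 W.
I_p = P_in/V_p = 772.91/230 = 3.36 A.

I_p ≈ 3.36 A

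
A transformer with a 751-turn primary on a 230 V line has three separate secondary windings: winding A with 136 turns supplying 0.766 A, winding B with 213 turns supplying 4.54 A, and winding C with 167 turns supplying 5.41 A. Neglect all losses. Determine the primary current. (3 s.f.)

V_A = 230 × 136/751 = 41.651 V; V_B = 230 × 213/751 = 65.233 V; V_C = 230 × 167/751 = 51.145 V.
P_out = V_A I_A + V_B I_B + V_C I_C = 41.651×0.766 + 65.233×4.54 + 51.145×5.41 = 31.905 + 296.16 + 276.70 = 604.76 W.
Ideal ⇒ P_in = P_out, so I_p = P_out/V_p = 604.76/230 = 2.63 A.

I_p ≈ 2.63 A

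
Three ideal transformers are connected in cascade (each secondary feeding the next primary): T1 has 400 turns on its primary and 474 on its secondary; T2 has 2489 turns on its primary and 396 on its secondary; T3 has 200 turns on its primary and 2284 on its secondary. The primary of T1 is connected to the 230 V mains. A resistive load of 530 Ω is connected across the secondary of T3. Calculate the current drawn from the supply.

After T1: V = 230.00 × 474/400 = 272.55 V.
After T2: V = 272.55 × 396/2489 = 43.363 V.
After T3: V = 43.363 × 2284/200 = 495.20 V.
I_load = 495.20/530 = 0.93434 A, so P_out = 495.20 × 0.93434 = 462.69 W.
All ideal ⇒ P_in = P_out, so I_supply = 462.69/230 = 2.01 A.

I_supply ≈ 2.01 A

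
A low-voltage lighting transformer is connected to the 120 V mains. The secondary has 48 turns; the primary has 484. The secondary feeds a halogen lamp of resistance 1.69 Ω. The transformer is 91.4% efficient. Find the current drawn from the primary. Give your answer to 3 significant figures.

I_p ≈ 0.764 A

V_s = 120 × 48/484 = 11.901 V.
I_s = V_s/R = 11.901/1.69 = 7.0419 A.
P_out = V_s I_s = 11.901 × 7.0419 = 83.805 W.
P_in = P_out/η = 83.805/0.914 = 91.690 W.
I_p = P_in/V_p = 91.690/120 = 0.764 A.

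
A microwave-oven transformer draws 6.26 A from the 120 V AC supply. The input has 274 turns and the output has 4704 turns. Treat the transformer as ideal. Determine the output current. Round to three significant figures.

I_out ≈ 0.365 A

I_out/I_in = N_in/N_out, so I_out = 6.26 × 274/4704 = 0.365 A.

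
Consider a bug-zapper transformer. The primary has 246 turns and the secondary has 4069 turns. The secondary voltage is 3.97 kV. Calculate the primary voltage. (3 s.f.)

V_p ≈ 240 V

V_p/V_s = N_p/N_s, so V_p = 3970 × 246/4069 = 240 V.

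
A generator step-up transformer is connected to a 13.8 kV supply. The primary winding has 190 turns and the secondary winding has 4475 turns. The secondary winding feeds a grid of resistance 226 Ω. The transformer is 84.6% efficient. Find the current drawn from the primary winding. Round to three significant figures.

V_s = 13800 × 4475/190 = 325030 V.
I_s = V_s/R = 325030/226 = 1438.2 A.
P_out = V_s I_s = 325030 × 1438.2 = 4.6744×10^8 W.
P_in = P_out/η = 4.6744×10^8/0.846 = 5.5253×10^8 W.
I_p = P_in/V_p = 5.5253×10^8/13800 = 40000 A.

I_p ≈ 40000 A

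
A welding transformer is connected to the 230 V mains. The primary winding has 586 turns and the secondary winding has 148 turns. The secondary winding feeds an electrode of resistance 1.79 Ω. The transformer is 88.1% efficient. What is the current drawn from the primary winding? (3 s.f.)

V_s = 230 × 148/586 = 58.089 V.
I_s = V_s/R = 58.089/1.79 = 32.452 A.
P_out = V_s I_s = 58.089 × 32.452 = 1885.1 W.
P_in = P_out/η = 1885.1/0.881 = 2139.7 W.
I_p = P_in/V_p = 2139.7/230 = 9.30 A.

I_p ≈ 9.30 A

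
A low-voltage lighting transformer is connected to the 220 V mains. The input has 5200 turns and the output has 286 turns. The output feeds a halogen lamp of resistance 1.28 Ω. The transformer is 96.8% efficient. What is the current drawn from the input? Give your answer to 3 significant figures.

I_in ≈ 0.537 A

V_out = 220 × 286/5200 = 12.100 V.
I_out = V_out/R = 12.100/1.28 = 9.4531 A.
P_out = V_out I_out = 12.100 × 9.4531 = 114.38 W.
P_in = P_out/η = 114.38/0.968 = 118.16 W.
I_in = P_in/V_in = 118.16/220 = 0.537 A.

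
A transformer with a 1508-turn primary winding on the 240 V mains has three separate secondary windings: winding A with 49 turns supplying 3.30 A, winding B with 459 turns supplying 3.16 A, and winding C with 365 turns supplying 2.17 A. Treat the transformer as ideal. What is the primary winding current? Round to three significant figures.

I_p ≈ 1.59 A

V_A = 240 × 49/1508 = 7.7984 V; V_B = 240 × 459/1508 = 73.050 V; V_C = 240 × 365/1508 = 58.090 V.
P_out = V_A I_A + V_B I_B + V_C I_C = 7.7984×3.30 + 73.050×3.16 + 58.090×2.17 = 25.735 + 230.84 + 126.06 = 382.63 W.
Ideal ⇒ P_in = P_out, so I_p = P_out/V_p = 382.63/240 = 1.59 A.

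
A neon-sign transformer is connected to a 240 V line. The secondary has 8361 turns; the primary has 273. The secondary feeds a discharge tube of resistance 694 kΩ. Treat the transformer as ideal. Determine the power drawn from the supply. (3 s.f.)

V_s = V_p × N_s/N_p = 240 × 8361/273 = 7350.3 V.
I_s = V_s/R = 7350.3/694000 = 0.010591 A.
I_p = I_s × N_s/N_p = 0.010591 × 8361/273 = 0.32437 A.
P = V_p I_p = 240 × 0.32437 = 77.8 W.

P ≈ 77.8 W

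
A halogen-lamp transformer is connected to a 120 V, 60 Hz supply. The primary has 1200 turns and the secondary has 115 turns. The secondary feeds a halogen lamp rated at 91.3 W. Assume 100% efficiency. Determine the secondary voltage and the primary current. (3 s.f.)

V_s = V_p × N_s/N_p = 120 × 115/1200 = 11.500 V.
I_s = P/V_s = 91.3/11.500 = 7.9391 A.
I_p = I_s × N_s/N_p = 7.9391 × 115/1200 = 0.761 A.

V_s ≈ 11.5 V, I_p ≈ 0.761 A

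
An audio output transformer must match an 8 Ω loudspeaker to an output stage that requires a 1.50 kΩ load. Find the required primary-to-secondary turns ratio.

N_p/N_s ≈ 13.7

Z_p/Z_s = (N_p/N_s)², so N_p/N_s = √(1500/8) = √188 = 13.7.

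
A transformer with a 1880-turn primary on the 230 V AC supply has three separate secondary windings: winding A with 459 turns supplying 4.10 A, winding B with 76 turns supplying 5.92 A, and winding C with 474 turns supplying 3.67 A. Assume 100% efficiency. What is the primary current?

I_p ≈ 2.17 A

V_A = 230 × 459/1880 = 56.154 V; V_B = 230 × 76/1880 = 9.2979 V; V_C = 230 × 474/1880 = 57.989 V.
P_out = V_A I_A + V_B I_B + V_C I_C = 56.154×4.10 + 9.2979×5.92 + 57.989×3.67 = 230.23 + 55.043 + 212.82 = 498.10 W.
Ideal ⇒ P_in = P_out, so I_p = P_out/V_p = 498.10/230 = 2.17 A.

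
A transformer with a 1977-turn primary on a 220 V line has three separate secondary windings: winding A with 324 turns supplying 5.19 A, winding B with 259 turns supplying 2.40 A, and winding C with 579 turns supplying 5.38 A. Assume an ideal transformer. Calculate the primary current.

I_p ≈ 2.74 A

V_A = 220 × 324/1977 = 36.055 V; V_B = 220 × 259/1977 = 28.821 V; V_C = 220 × 579/1977 = 64.431 V.
P_out = V_A I_A + V_B I_B + V_C I_C = 36.055×5.19 + 28.821×2.40 + 64.431×5.38 = 187.12 + 69.171 + 346.64 = 602.93 W.
Ideal ⇒ P_in = P_out, so I_p = P_out/V_p = 602.93/220 = 2.74 A.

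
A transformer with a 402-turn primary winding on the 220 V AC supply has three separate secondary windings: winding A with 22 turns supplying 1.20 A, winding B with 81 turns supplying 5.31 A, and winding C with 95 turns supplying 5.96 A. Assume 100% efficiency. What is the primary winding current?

I_p ≈ 2.54 A

V_A = 220 × 22/402 = 12.040 V; V_B = 220 × 81/402 = 44.328 V; V_C = 220 × 95/402 = 51.990 V.
P_out = V_A I_A + V_B I_B + V_C I_C = 12.040×1.20 + 44.328×5.31 + 51.990×5.96 = 14.448 + 235.38 + 309.86 = 559.69 W.
Ideal ⇒ P_in = P_out, so I_p = P_out/V_p = 559.69/220 = 2.54 A.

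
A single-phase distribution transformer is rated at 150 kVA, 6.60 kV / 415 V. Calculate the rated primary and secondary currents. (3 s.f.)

I_p ≈ 22.7 A, I_s ≈ 361 A

I_p = S/V_p = 150000/6600 = 22.7 A.
I_s = S/V_s = 150000/415 = 361 A.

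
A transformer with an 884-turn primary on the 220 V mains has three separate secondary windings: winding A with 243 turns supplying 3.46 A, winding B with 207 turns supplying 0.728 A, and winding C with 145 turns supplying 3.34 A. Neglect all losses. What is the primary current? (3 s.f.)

V_A = 220 × 243/884 = 60.475 V; V_B = 220 × 207/884 = 51.516 V; V_C = 220 × 145/884 = 36.086 V.
P_out = V_A I_A + V_B I_B + V_C I_C = 60.475×3.46 + 51.516×0.728 + 36.086×3.34 = 209.24 + 37.504 + 120.53 = 367.27 W.
Ideal ⇒ P_in = P_out, so I_p = P_out/V_p = 367.27/220 = 1.67 A.

I_p ≈ 1.67 A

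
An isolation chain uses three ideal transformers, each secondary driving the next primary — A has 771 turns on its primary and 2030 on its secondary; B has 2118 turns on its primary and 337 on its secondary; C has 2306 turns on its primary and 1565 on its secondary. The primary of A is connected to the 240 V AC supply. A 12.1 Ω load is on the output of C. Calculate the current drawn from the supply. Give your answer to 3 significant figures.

Secondary of A: V = 240.00 × 2030/771 = 631.91 V.
Secondary of B: V = 631.91 × 337/2118 = 100.54 V.
Secondary of C: V = 100.54 × 1565/2306 = 68.236 V.
I_load = 68.236/12.1 = 5.6393 A, so P_out = 68.236 × 5.6393 = 384.80 W.
All ideal ⇒ P_in = P_out, so I_supply = 384.80/240 = 1.60 A.

I_supply ≈ 1.60 A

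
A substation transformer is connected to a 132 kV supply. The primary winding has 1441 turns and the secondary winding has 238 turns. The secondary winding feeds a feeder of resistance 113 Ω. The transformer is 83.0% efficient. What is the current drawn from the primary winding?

I_p ≈ 38.4 A

V_s = 132000 × 238/1441 = 21802 V.
I_s = V_s/R = 21802/113 = 192.93 A.
P_out = V_s I_s = 21802 × 192.93 = 4.2063×10^6 W.
P_in = P_out/η = 4.2063×10^6/0.830 = 5.0678×10^6 W.
I_p = P_in/V_p = 5.0678×10^6/132000 = 38.4 A.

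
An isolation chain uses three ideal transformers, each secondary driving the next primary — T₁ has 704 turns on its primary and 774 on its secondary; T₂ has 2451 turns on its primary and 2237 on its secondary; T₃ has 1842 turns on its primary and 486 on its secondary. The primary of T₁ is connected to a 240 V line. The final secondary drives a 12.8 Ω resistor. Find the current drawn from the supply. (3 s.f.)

Secondary of T₁: V = 240.00 × 774/704 = 263.86 V.
Secondary of T₂: V = 263.86 × 2237/2451 = 240.83 V.
Secondary of T₃: V = 240.83 × 486/1842 = 63.540 V.
I_load = 63.540/12.8 = 4.9641 A, so P_out = 63.540 × 4.9641 = 315.42 W.
All ideal ⇒ P_in = P_out, so I_supply = 315.42/240 = 1.31 A.

I_supply ≈ 1.31 A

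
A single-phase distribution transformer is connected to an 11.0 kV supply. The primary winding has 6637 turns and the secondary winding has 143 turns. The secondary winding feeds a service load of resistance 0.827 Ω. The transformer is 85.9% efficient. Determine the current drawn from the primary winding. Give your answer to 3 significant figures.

V_s = 11000 × 143/6637 = 237.00 V.
I_s = V_s/R = 237.00/0.827 = 286.58 A.
P_out = V_s I_s = 237.00 × 286.58 = 67922 W.
P_in = P_out/η = 67922/0.859 = 79071 W.
I_p = P_in/V_p = 79071/11000 = 7.19 A.

I_p ≈ 7.19 A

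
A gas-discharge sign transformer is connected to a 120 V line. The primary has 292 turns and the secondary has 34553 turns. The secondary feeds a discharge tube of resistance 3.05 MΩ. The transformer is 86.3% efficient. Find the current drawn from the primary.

I_p ≈ 0.638 A

V_s = 120 × 34553/292 = 14200 V.
I_s = V_s/R = 14200/(3.05×10^6) = 0.0046557 A.
P_out = V_s I_s = 14200 × 0.0046557 = 66.110 W.
P_in = P_out/η = 66.110/0.863 = 76.605 W.
I_p = P_in/V_p = 76.605/120 = 0.638 A.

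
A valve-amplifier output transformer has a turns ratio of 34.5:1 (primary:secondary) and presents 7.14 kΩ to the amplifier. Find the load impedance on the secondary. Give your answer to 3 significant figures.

Z_s ≈ 6.00 Ω

Z_s = Z_p/(N_p/N_s)² = 7140/34.5² = 6.00 Ω.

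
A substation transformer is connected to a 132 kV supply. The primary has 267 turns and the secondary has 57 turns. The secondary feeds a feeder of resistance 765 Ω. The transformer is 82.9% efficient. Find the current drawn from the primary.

V_s = 132000 × 57/267 = 28180 V.
I_s = V_s/R = 28180/765 = 36.836 A.
P_out = V_s I_s = 28180 × 36.836 = 1.0380×10^6 W.
P_in = P_out/η = 1.0380×10^6/0.829 = 1.2522×10^6 W.
I_p = P_in/V_p = 1.2522×10^6/132000 = 9.49 A.

I_p ≈ 9.49 A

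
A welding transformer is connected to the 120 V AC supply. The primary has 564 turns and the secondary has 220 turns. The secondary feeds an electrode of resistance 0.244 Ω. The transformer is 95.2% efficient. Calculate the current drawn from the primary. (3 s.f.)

V_s = 120 × 220/564 = 46.809 V.
I_s = V_s/R = 46.809/0.244 = 191.84 A.
P_out = V_s I_s = 46.809 × 191.84 = 8979.7 W.
P_in = P_out/η = 8979.7/0.952 = 9432.4 W.
I_p = P_in/V_p = 9432.4/120 = 78.6 A.

I_p ≈ 78.6 A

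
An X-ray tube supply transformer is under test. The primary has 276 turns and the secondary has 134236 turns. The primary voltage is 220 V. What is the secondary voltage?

V_s/V_p = N_s/N_p, so V_s = 220 × 134236/276 = 107000 V.

V_s ≈ 107000 V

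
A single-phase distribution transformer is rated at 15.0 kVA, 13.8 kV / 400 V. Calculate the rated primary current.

I_p ≈ 1.09 A

I_p = S/V_p = 15000/13800 = 1.09 A.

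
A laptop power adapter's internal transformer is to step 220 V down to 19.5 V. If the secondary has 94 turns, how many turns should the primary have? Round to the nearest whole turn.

N_p = 1061 turns

N_p/N_s = V_p/V_s, so N_p = 94 × 220/19.5 = 1060.5 ≈ 1061 turns.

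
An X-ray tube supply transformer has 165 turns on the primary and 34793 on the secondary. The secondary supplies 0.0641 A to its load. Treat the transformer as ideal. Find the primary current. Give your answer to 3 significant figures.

For an ideal transformer I_p/I_s = N_s/N_p, so I_p = 0.0641 × 34793/165 = 13.5 A.

I_p ≈ 13.5 A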